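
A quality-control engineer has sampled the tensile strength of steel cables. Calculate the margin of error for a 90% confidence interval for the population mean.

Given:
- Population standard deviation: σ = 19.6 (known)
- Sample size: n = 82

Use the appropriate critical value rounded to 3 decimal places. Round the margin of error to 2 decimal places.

The population standard deviation σ is known, so use the z-interval margin of error formula.

For 90% confidence, z* = 1.645 (from standard normal table)

Margin of error formula for z-interval: E = z* × σ/√n

E = 1.645 × 19.6/√82
  = 1.645 × 2.164458
  = 3.5605

Rounded to 2 decimal places:

3.56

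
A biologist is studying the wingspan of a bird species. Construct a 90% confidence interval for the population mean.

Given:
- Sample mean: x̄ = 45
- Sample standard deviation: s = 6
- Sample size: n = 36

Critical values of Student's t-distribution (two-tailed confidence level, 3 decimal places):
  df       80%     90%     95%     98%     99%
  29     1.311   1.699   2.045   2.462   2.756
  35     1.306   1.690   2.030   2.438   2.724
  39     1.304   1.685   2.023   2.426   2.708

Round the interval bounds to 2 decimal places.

The population standard deviation σ is unknown (only the sample standard deviation s is given), so use a t-interval with df = n - 1 = 36 - 1 = 35.

For 90% confidence with df = 35, t* = 1.690 (from t-table)

Standard error: SE = s/√n = 6/√36 = 1.000000

Margin of error: E = t* × SE = 1.690 × 1.000000 = 1.6900

T-interval: x̄ ± E = 45 ± 1.6900 = (43.3100, 46.6900)

Rounded to 2 decimal places:

(43.31, 46.69)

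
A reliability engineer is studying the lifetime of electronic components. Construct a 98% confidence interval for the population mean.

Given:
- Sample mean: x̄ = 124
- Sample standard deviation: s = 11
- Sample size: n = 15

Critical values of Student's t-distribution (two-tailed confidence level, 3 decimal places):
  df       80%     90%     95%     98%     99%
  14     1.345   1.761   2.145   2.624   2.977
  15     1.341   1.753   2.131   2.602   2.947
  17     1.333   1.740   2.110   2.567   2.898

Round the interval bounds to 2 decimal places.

The population standard deviation σ is unknown (only the sample standard deviation s is given), so use a t-interval with df = n - 1 = 15 - 1 = 14.

For 98% confidence with df = 14, t* = 2.624 (from t-table)

Standard error: SE = s/√n = 11/√15 = 2.840188

Margin of error: E = t* × SE = 2.624 × 2.840188 = 7.4527

T-interval: x̄ ± E = 124 ± 7.4527 = (116.5473, 131.4527)

Rounded to 2 decimal places:

(116.55, 131.45)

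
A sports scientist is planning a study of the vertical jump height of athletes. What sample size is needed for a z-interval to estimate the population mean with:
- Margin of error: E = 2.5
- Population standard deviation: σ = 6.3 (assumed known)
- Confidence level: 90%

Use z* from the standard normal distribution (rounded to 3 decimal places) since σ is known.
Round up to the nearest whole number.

Using z* since population σ is known (z-interval formula).

For 90% confidence, z* = 1.645 (from standard normal table)

Sample size formula for z-interval: n = (z*σ/E)²

n = (1.645 × 6.3 / 2.5)²
  = (4.145400)²
  = 17.1843

Round up to the nearest whole number: n = 18

18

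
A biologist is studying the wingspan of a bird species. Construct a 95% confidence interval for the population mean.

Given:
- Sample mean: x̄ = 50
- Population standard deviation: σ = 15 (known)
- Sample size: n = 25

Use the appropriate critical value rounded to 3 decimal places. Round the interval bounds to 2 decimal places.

The population standard deviation σ is known, so use a z-interval (standard normal critical value).

For 95% confidence, z* = 1.96 (from standard normal table)

Standard error: SE = σ/√n = 15/√25 = 3.000000

Margin of error: E = z* × SE = 1.96 × 3.000000 = 5.8800

Z-interval: x̄ ± E = 50 ± 5.8800 = (44.1200, 55.8800)

Rounded to 2 decimal places:

(44.12, 55.88)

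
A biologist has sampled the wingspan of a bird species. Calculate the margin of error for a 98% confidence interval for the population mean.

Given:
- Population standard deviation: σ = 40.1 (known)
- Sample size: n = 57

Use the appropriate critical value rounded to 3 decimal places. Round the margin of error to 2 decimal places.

The population standard deviation σ is known, so use the z-interval margin of error formula.

For 98% confidence, z* = 2.326 (from standard normal table)

Margin of error formula for z-interval: E = z* × σ/√n

E = 2.326 × 40.1/√57
  = 2.326 × 5.311375
  = 12.3543

Rounded to 2 decimal places:

12.35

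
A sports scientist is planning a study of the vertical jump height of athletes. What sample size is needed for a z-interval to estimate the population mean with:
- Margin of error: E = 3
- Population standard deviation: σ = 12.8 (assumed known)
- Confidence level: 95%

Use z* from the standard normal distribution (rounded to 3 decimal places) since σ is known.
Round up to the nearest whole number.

Using z* since population σ is known (z-interval formula).

For 95% confidence, z* = 1.96 (from standard normal table)

Sample size formula for z-interval: n = (z*σ/E)²

n = (1.96 × 12.8 / 3)²
  = (8.362667)²
  = 69.9342

Round up to the nearest whole number: n = 70

70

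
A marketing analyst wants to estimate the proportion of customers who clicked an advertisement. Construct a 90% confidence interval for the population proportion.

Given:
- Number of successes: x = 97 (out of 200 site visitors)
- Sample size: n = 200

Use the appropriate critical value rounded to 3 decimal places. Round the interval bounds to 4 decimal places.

Sample proportion: p̂ = 97/200 = 0.485000

Check conditions for normal approximation:
  np̂ = 97 ≥ 10 ✓
  n(1-p̂) = 103 ≥ 10 ✓

The sample is large enough, so use a z-interval (normal approximation) for the proportion.

For 90% confidence, z* = 1.645 (from standard normal table)

Standard error: SE = √(p̂(1-p̂)/n) = √(0.485000×0.515000/200) = 0.03533943

Margin of error: E = z* × SE = 1.645 × 0.03533943 = 0.058133

Z-interval: p̂ ± E = 0.485000 ± 0.058133 = (0.426867, 0.543133)

Rounded to 4 decimal places:

(0.4269, 0.5431)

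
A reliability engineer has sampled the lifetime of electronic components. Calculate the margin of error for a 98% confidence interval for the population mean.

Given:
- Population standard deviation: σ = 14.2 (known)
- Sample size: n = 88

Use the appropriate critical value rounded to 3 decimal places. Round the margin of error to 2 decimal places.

The population standard deviation σ is known, so use the z-interval margin of error formula.

For 98% confidence, z* = 2.326 (from standard normal table)

Margin of error formula for z-interval: E = z* × σ/√n

E = 2.326 × 14.2/√88
  = 2.326 × 1.513725
  = 3.5209

Rounded to 2 decimal places:

3.52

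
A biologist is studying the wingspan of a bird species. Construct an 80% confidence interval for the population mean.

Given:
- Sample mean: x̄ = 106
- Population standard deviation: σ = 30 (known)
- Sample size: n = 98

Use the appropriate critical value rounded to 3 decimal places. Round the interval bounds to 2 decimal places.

The population standard deviation σ is known, so use a z-interval (standard normal critical value).

For 80% confidence, z* = 1.282 (from standard normal table)

Standard error: SE = σ/√n = 30/√98 = 3.0304576

Margin of error: E = z* × SE = 1.282 × 3.0304576 = 3.88505

Z-interval: x̄ ± E = 106 ± 3.88505 = (102.11495, 109.88505)

Rounded to 2 decimal places:

(102.11, 109.89)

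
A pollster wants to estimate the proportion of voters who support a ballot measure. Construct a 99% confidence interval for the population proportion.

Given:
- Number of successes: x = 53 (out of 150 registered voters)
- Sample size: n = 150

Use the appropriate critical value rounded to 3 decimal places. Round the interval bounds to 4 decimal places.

Sample proportion: p̂ = 53/150 = 0.353333

Check conditions for normal approximation:
  np̂ = 53 ≥ 10 ✓
  n(1-p̂) = 97 ≥ 10 ✓

The sample is large enough, so use a z-interval (normal approximation) for the proportion.

For 99% confidence, z* = 2.576 (from standard normal table)

Standard error: SE = √(p̂(1-p̂)/n) = √(0.353333×0.646667/150) = 0.03902895

Margin of error: E = z* × SE = 2.576 × 0.03902895 = 0.100539

Z-interval: p̂ ± E = 0.353333 ± 0.100539 = (0.252795, 0.453872)

Rounded to 4 decimal places:

(0.2528, 0.4539)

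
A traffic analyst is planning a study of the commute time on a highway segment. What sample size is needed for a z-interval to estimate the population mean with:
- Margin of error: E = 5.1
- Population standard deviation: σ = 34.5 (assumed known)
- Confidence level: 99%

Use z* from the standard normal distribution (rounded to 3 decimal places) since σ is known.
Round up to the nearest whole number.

Using z* since population σ is known (z-interval formula).

For 99% confidence, z* = 2.576 (from standard normal table)

Sample size formula for z-interval: n = (z*σ/E)²

n = (2.576 × 34.5 / 5.1)²
  = (17.425882)²
  = 303.6614

Round up to the nearest whole number: n = 304

304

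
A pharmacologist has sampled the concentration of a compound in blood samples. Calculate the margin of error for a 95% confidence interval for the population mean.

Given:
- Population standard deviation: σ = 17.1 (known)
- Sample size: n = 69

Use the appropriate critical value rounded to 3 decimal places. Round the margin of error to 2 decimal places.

The population standard deviation σ is known, so use the z-interval margin of error formula.

For 95% confidence, z* = 1.96 (from standard normal table)

Margin of error formula for z-interval: E = z* × σ/√n

E = 1.96 × 17.1/√69
  = 1.96 × 2.058598
  = 4.0349

Rounded to 2 decimal places:

4.03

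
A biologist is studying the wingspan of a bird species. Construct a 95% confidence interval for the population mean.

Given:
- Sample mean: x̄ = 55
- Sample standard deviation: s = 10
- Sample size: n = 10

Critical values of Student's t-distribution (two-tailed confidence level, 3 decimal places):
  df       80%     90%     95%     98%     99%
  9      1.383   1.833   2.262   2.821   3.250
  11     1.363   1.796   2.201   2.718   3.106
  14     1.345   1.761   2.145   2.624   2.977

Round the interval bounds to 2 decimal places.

The population standard deviation σ is unknown (only the sample standard deviation s is given), so use a t-interval with df = n - 1 = 10 - 1 = 9.

For 95% confidence with df = 9, t* = 2.262 (from t-table)

Standard error: SE = s/√n = 10/√10 = 3.162278

Margin of error: E = t* × SE = 2.262 × 3.162278 = 7.1531

T-interval: x̄ ± E = 55 ± 7.1531 = (47.8469, 62.1531)

Rounded to 2 decimal places:

(47.85, 62.15)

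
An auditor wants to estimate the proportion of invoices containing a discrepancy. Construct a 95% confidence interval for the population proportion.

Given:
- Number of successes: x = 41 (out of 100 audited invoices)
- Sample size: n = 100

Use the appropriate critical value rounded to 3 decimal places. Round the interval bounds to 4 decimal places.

Sample proportion: p̂ = 41/100 = 0.410000

Check conditions for normal approximation:
  np̂ = 41 ≥ 10 ✓
  n(1-p̂) = 59 ≥ 10 ✓

The sample is large enough, so use a z-interval (normal approximation) for the proportion.

For 95% confidence, z* = 1.96 (from standard normal table)

Standard error: SE = √(p̂(1-p̂)/n) = √(0.410000×0.590000/100) = 0.04918333

Margin of error: E = z* × SE = 1.96 × 0.04918333 = 0.096399

Z-interval: p̂ ± E = 0.410000 ± 0.096399 = (0.313601, 0.506399)

Rounded to 4 decimal places:

(0.3136, 0.5064)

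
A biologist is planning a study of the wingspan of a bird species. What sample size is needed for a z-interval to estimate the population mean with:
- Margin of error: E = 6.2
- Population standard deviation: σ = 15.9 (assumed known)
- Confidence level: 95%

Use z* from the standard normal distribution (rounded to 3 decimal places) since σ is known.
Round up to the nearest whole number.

Using z* since population σ is known (z-interval formula).

For 95% confidence, z* = 1.96 (from standard normal table)

Sample size formula for z-interval: n = (z*σ/E)²

n = (1.96 × 15.9 / 6.2)²
  = (5.026452)²
  = 25.2652

Round up to the nearest whole number: n = 26

26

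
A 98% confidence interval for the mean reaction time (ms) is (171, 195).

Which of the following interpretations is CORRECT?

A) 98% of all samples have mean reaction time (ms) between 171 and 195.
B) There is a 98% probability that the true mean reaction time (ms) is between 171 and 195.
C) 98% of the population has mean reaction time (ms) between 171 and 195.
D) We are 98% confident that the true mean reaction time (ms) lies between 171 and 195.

A confidence interval represents our confidence in the procedure, not a probability statement about the parameter.

Key concept: If we repeated this sampling process many times and computed a 98% CI each time, about 98% of those intervals would contain the true population parameter.

For this specific interval (171, 195):
- Midpoint (point estimate): 183
- Margin of error: 12

The correct interpretation is the one stating confidence that the true parameter lies in the interval — option D.

D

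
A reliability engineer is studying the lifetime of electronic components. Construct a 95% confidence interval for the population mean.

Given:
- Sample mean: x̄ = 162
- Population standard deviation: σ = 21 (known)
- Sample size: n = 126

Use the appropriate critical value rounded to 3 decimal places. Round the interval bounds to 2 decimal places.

The population standard deviation σ is known, so use a z-interval (standard normal critical value).

For 95% confidence, z* = 1.96 (from standard normal table)

Standard error: SE = σ/√n = 21/√126 = 1.870829

Margin of error: E = z* × SE = 1.96 × 1.870829 = 3.6668

Z-interval: x̄ ± E = 162 ± 3.6668 = (158.3332, 165.6668)

Rounded to 2 decimal places:

(158.33, 165.67)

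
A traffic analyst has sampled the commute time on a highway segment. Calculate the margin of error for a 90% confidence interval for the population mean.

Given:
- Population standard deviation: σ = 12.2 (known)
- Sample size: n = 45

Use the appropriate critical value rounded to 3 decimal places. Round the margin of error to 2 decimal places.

The population standard deviation σ is known, so use the z-interval margin of error formula.

For 90% confidence, z* = 1.645 (from standard normal table)

Margin of error formula for z-interval: E = z* × σ/√n

E = 1.645 × 12.2/√45
  = 1.645 × 1.818669
  = 2.9917

Rounded to 2 decimal places:

2.99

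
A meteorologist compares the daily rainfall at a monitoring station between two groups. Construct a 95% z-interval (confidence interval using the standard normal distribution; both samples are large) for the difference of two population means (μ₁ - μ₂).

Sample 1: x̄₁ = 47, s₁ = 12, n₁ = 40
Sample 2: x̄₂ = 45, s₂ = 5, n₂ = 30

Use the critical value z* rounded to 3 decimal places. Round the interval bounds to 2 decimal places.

Both samples are large (n₁ = 40 ≥ 30, n₂ = 30 ≥ 30), so a z-interval for the difference of means applies.

Point estimate: x̄₁ - x̄₂ = 47 - 45 = 2

Standard error: SE = √(s₁²/n₁ + s₂²/n₂)
= √(12²/40 + 5²/30)
= √(3.600000 + 0.833333)
= 2.105548

For 95% confidence, z* = 1.96 (from standard normal table)
Margin of error: E = z* × SE = 1.96 × 2.105548 = 4.1269

Z-interval: (x̄₁ - x̄₂) ± E = 2 ± 4.1269 = (-2.1269, 6.1269)

Rounded to 2 decimal places:

(-2.13, 6.13)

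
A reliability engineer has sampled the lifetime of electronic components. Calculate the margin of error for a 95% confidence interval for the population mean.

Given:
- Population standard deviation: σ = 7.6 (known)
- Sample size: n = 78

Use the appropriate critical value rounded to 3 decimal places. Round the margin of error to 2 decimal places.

The population standard deviation σ is known, so use the z-interval margin of error formula.

For 95% confidence, z* = 1.96 (from standard normal table)

Margin of error formula for z-interval: E = z* × σ/√n

E = 1.96 × 7.6/√78
  = 1.96 × 0.860531
  = 1.6866

Rounded to 2 decimal places:

1.69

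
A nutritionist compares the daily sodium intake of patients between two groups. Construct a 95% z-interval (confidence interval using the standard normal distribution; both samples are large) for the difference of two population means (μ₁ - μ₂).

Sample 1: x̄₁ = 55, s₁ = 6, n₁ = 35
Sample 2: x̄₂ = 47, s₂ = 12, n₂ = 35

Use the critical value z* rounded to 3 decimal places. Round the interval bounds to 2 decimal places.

Both samples are large (n₁ = 35 ≥ 30, n₂ = 35 ≥ 30), so a z-interval for the difference of means applies.

Point estimate: x̄₁ - x̄₂ = 55 - 47 = 8

Standard error: SE = √(s₁²/n₁ + s₂²/n₂)
= √(6²/35 + 12²/35)
= √(1.028571 + 4.114286)
= 2.267787

For 95% confidence, z* = 1.96 (from standard normal table)
Margin of error: E = z* × SE = 1.96 × 2.267787 = 4.4449

Z-interval: (x̄₁ - x̄₂) ± E = 8 ± 4.4449 = (3.5551, 12.4449)

Rounded to 2 decimal places:

(3.56, 12.44)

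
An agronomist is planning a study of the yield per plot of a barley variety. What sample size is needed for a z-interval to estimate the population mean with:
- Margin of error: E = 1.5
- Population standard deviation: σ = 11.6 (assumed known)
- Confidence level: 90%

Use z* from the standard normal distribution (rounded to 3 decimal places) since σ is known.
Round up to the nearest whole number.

Using z* since population σ is known (z-interval formula).

For 90% confidence, z* = 1.645 (from standard normal table)

Sample size formula for z-interval: n = (z*σ/E)²

n = (1.645 × 11.6 / 1.5)²
  = (12.721333)²
  = 161.8323

Round up to the nearest whole number: n = 162

162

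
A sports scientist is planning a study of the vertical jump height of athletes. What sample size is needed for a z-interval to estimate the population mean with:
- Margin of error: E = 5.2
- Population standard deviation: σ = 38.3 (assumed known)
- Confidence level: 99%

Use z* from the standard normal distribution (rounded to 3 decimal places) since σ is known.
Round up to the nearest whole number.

Using z* since population σ is known (z-interval formula).

For 99% confidence, z* = 2.576 (from standard normal table)

Sample size formula for z-interval: n = (z*σ/E)²

n = (2.576 × 38.3 / 5.2)²
  = (18.973231)²
  = 359.9835

Round up to the nearest whole number: n = 360

360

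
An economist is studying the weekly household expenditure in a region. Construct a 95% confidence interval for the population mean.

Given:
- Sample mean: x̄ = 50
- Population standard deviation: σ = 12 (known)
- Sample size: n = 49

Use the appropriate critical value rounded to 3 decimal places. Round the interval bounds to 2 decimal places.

The population standard deviation σ is known, so use a z-interval (standard normal critical value).

For 95% confidence, z* = 1.96 (from standard normal table)

Standard error: SE = σ/√n = 12/√49 = 1.714286

Margin of error: E = z* × SE = 1.96 × 1.714286 = 3.3600

Z-interval: x̄ ± E = 50 ± 3.3600 = (46.6400, 53.3600)

Rounded to 2 decimal places:

(46.64, 53.36)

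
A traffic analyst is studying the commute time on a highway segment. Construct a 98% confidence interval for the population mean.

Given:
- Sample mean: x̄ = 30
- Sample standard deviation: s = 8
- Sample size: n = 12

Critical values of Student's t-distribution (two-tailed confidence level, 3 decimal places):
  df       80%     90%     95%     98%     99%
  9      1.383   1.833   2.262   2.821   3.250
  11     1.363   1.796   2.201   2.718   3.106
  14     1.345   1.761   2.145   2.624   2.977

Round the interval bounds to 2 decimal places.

The population standard deviation σ is unknown (only the sample standard deviation s is given), so use a t-interval with df = n - 1 = 12 - 1 = 11.

For 98% confidence with df = 11, t* = 2.718 (from t-table)

Standard error: SE = s/√n = 8/√12 = 2.309401

Margin of error: E = t* × SE = 2.718 × 2.309401 = 6.2770

T-interval: x̄ ± E = 30 ± 6.2770 = (23.7230, 36.2770)

Rounded to 2 decimal places:

(23.72, 36.28)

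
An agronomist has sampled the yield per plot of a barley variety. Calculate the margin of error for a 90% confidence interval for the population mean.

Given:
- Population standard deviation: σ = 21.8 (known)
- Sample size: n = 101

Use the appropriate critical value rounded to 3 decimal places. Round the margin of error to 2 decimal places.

The population standard deviation σ is known, so use the z-interval margin of error formula.

For 90% confidence, z* = 1.645 (from standard normal table)

Margin of error formula for z-interval: E = z* × σ/√n

E = 1.645 × 21.8/√101
  = 1.645 × 2.169181
  = 3.5683

Rounded to 2 decimal places:

3.57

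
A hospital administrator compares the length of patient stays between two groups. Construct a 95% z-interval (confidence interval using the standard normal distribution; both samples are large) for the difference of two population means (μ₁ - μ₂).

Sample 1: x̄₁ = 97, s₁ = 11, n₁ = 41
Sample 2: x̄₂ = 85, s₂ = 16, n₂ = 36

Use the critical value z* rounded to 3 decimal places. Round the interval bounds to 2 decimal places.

Both samples are large (n₁ = 41 ≥ 30, n₂ = 36 ≥ 30), so a z-interval for the difference of means applies.

Point estimate: x̄₁ - x̄₂ = 97 - 85 = 12

Standard error: SE = √(s₁²/n₁ + s₂²/n₂)
= √(11²/41 + 16²/36)
= √(2.951220 + 7.111111)
= 3.172118

For 95% confidence, z* = 1.96 (from standard normal table)
Margin of error: E = z* × SE = 1.96 × 3.172118 = 6.2174

Z-interval: (x̄₁ - x̄₂) ± E = 12 ± 6.2174 = (5.7826, 18.2174)

Rounded to 2 decimal places:

(5.78, 18.22)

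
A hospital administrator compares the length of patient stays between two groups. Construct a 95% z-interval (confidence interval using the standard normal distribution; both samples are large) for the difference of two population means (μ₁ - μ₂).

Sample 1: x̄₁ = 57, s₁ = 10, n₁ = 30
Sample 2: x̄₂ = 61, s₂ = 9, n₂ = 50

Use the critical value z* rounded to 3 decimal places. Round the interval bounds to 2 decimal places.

Both samples are large (n₁ = 30 ≥ 30, n₂ = 50 ≥ 30), so a z-interval for the difference of means applies.

Point estimate: x̄₁ - x̄₂ = 57 - 61 = -4

Standard error: SE = √(s₁²/n₁ + s₂²/n₂)
= √(10²/30 + 9²/50)
= √(3.333333 + 1.620000)
= 2.225609

For 95% confidence, z* = 1.96 (from standard normal table)
Margin of error: E = z* × SE = 1.96 × 2.225609 = 4.3622

Z-interval: (x̄₁ - x̄₂) ± E = -4 ± 4.3622 = (-8.3622, 0.3622)

Rounded to 2 decimal places:

(-8.36, 0.36)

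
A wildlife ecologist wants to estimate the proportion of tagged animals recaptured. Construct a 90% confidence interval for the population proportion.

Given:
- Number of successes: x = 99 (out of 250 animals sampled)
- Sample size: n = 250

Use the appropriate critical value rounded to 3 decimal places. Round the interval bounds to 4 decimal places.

Sample proportion: p̂ = 99/250 = 0.396000

Check conditions for normal approximation:
  np̂ = 99 ≥ 10 ✓
  n(1-p̂) = 151 ≥ 10 ✓

The sample is large enough, so use a z-interval (normal approximation) for the proportion.

For 90% confidence, z* = 1.645 (from standard normal table)

Standard error: SE = √(p̂(1-p̂)/n) = √(0.396000×0.604000/250) = 0.03093115

Margin of error: E = z* × SE = 1.645 × 0.03093115 = 0.050882

Z-interval: p̂ ± E = 0.396000 ± 0.050882 = (0.345118, 0.446882)

Rounded to 4 decimal places:

(0.3451, 0.4469)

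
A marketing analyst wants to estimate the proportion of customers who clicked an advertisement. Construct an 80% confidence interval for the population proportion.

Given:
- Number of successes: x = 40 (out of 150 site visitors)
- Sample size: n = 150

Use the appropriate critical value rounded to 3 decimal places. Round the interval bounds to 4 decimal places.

Sample proportion: p̂ = 40/150 = 0.266667

Check conditions for normal approximation:
  np̂ = 40 ≥ 10 ✓
  n(1-p̂) = 110 ≥ 10 ✓

The sample is large enough, so use a z-interval (normal approximation) for the proportion.

For 80% confidence, z* = 1.282 (from standard normal table)

Standard error: SE = √(p̂(1-p̂)/n) = √(0.266667×0.733333/150) = 0.03610684

Margin of error: E = z* × SE = 1.282 × 0.03610684 = 0.046289

Z-interval: p̂ ± E = 0.266667 ± 0.046289 = (0.220378, 0.312956)

Rounded to 4 decimal places:

(0.2204, 0.3130)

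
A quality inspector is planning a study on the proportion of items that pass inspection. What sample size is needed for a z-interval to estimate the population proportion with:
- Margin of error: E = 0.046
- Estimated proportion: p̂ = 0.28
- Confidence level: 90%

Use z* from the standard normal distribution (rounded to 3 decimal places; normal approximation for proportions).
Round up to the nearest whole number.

Using z* for proportion z-interval (normal approximation).

For 90% confidence, z* = 1.645 (from standard normal table)

Sample size formula for proportion z-interval: n = z*²p̂(1-p̂)/E²

n = 1.645² × 0.28 × 0.72 / 0.046²
  = 2.706025 × 0.2016 / 0.002116
  = 257.8141

Round up to the nearest whole number: n = 258

258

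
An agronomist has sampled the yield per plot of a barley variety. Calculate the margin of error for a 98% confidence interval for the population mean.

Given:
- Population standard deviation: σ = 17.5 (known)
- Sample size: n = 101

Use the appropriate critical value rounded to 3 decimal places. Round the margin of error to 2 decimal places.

The population standard deviation σ is known, so use the z-interval margin of error formula.

For 98% confidence, z* = 2.326 (from standard normal table)

Margin of error formula for z-interval: E = z* × σ/√n

E = 2.326 × 17.5/√101
  = 2.326 × 1.741315
  = 4.0503

Rounded to 2 decimal places:

4.05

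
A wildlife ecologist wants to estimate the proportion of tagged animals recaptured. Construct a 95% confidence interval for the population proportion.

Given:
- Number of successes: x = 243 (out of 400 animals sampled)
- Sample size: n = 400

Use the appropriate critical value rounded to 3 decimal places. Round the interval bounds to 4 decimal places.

Sample proportion: p̂ = 243/400 = 0.607500

Check conditions for normal approximation:
  np̂ = 243 ≥ 10 ✓
  n(1-p̂) = 157 ≥ 10 ✓

The sample is large enough, so use a z-interval (normal approximation) for the proportion.

For 95% confidence, z* = 1.96 (from standard normal table)

Standard error: SE = √(p̂(1-p̂)/n) = √(0.607500×0.392500/400) = 0.02441535

Margin of error: E = z* × SE = 1.96 × 0.02441535 = 0.047854

Z-interval: p̂ ± E = 0.607500 ± 0.047854 = (0.559646, 0.655354)

Rounded to 4 decimal places:

(0.5596, 0.6554)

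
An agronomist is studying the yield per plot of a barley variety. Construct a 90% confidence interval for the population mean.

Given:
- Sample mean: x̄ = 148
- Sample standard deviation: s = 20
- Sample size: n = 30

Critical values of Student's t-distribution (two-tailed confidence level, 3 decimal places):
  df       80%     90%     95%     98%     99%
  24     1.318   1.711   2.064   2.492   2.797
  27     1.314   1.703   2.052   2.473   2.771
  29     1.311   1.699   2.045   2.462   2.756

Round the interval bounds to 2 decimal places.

The population standard deviation σ is unknown (only the sample standard deviation s is given), so use a t-interval with df = n - 1 = 30 - 1 = 29.

For 90% confidence with df = 29, t* = 1.699 (from t-table)

Standard error: SE = s/√n = 20/√30 = 3.651484

Margin of error: E = t* × SE = 1.699 × 3.651484 = 6.2039

T-interval: x̄ ± E = 148 ± 6.2039 = (141.7961, 154.2039)

Rounded to 2 decimal places:

(141.80, 154.20)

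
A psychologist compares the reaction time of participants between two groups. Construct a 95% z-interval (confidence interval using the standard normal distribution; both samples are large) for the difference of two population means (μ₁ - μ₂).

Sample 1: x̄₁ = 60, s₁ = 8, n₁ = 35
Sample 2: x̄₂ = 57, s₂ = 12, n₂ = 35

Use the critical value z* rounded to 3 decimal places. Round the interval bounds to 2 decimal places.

Both samples are large (n₁ = 35 ≥ 30, n₂ = 35 ≥ 30), so a z-interval for the difference of means applies.

Point estimate: x̄₁ - x̄₂ = 60 - 57 = 3

Standard error: SE = √(s₁²/n₁ + s₂²/n₂)
= √(8²/35 + 12²/35)
= √(1.828571 + 4.114286)
= 2.437798

For 95% confidence, z* = 1.96 (from standard normal table)
Margin of error: E = z* × SE = 1.96 × 2.437798 = 4.7781

Z-interval: (x̄₁ - x̄₂) ± E = 3 ± 4.7781 = (-1.7781, 7.7781)

Rounded to 2 decimal places:

(-1.78, 7.78)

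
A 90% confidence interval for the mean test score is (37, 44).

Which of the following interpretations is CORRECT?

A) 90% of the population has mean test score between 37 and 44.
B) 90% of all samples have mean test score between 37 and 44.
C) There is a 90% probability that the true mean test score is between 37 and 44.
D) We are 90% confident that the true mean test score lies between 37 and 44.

A confidence interval represents our confidence in the procedure, not a probability statement about the parameter.

Key concept: If we repeated this sampling process many times and computed a 90% CI each time, about 90% of those intervals would contain the true population parameter.

For this specific interval (37, 44):
- Midpoint (point estimate): 40.5
- Margin of error: 3.5

The correct interpretation is the one stating confidence that the true parameter lies in the interval — option D.

D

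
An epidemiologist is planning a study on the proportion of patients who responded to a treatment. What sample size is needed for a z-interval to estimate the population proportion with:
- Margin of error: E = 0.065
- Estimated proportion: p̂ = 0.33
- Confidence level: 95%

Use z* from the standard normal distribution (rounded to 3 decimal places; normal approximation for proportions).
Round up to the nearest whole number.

Using z* for proportion z-interval (normal approximation).

For 95% confidence, z* = 1.96 (from standard normal table)

Sample size formula for proportion z-interval: n = z*²p̂(1-p̂)/E²

n = 1.96² × 0.33 × 0.67 / 0.065²
  = 3.8416 × 0.2211 / 0.004225
  = 201.0362

Round up to the nearest whole number: n = 202

202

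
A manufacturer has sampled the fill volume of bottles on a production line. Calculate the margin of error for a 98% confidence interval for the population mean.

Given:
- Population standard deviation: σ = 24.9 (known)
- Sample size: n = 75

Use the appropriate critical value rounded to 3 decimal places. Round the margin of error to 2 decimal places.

The population standard deviation σ is known, so use the z-interval margin of error formula.

For 98% confidence, z* = 2.326 (from standard normal table)

Margin of error formula for z-interval: E = z* × σ/√n

E = 2.326 × 24.9/√75
  = 2.326 × 2.875204
  = 6.6877

Rounded to 2 decimal places:

6.69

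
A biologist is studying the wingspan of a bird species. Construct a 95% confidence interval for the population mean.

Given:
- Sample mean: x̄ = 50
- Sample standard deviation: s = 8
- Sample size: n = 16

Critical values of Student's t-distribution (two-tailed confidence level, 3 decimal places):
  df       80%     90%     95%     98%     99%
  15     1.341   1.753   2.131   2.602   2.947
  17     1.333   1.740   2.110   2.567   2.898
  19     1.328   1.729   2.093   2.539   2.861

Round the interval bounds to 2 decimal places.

The population standard deviation σ is unknown (only the sample standard deviation s is given), so use a t-interval with df = n - 1 = 16 - 1 = 15.

For 95% confidence with df = 15, t* = 2.131 (from t-table)

Standard error: SE = s/√n = 8/√16 = 2.000000

Margin of error: E = t* × SE = 2.131 × 2.000000 = 4.2620

T-interval: x̄ ± E = 50 ± 4.2620 = (45.7380, 54.2620)

Rounded to 2 decimal places:

(45.74, 54.26)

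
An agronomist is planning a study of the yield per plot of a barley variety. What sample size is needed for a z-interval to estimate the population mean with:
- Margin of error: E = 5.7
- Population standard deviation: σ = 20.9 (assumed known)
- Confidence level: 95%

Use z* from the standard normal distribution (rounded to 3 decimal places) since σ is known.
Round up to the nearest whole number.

Using z* since population σ is known (z-interval formula).

For 95% confidence, z* = 1.96 (from standard normal table)

Sample size formula for z-interval: n = (z*σ/E)²

n = (1.96 × 20.9 / 5.7)²
  = (7.186667)²
  = 51.6482

Round up to the nearest whole number: n = 52

52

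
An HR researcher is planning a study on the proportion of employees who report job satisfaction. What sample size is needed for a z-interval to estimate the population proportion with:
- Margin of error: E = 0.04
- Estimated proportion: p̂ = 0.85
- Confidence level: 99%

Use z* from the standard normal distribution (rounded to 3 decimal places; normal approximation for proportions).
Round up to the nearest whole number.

Using z* for proportion z-interval (normal approximation).

For 99% confidence, z* = 2.576 (from standard normal table)

Sample size formula for proportion z-interval: n = z*²p̂(1-p̂)/E²

n = 2.576² × 0.85 × 0.15 / 0.04²
  = 6.635776 × 0.1275 / 0.0016
  = 528.7884

Round up to the nearest whole number: n = 529

529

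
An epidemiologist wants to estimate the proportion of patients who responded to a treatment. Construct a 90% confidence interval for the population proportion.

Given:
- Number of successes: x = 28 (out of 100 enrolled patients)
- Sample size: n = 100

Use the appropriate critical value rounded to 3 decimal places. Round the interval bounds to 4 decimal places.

Sample proportion: p̂ = 28/100 = 0.280000

Check conditions for normal approximation:
  np̂ = 28 ≥ 10 ✓
  n(1-p̂) = 72 ≥ 10 ✓

The sample is large enough, so use a z-interval (normal approximation) for the proportion.

For 90% confidence, z* = 1.645 (from standard normal table)

Standard error: SE = √(p̂(1-p̂)/n) = √(0.280000×0.720000/100) = 0.04489989

Margin of error: E = z* × SE = 1.645 × 0.04489989 = 0.073860

Z-interval: p̂ ± E = 0.280000 ± 0.073860 = (0.206140, 0.353860)

Rounded to 4 decimal places:

(0.2061, 0.3539)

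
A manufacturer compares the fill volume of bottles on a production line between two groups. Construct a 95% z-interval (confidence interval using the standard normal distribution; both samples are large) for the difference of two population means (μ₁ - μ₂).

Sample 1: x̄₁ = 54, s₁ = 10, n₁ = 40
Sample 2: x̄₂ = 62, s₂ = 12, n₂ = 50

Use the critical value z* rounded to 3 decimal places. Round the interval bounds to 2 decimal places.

Both samples are large (n₁ = 40 ≥ 30, n₂ = 50 ≥ 30), so a z-interval for the difference of means applies.

Point estimate: x̄₁ - x̄₂ = 54 - 62 = -8

Standard error: SE = √(s₁²/n₁ + s₂²/n₂)
= √(10²/40 + 12²/50)
= √(2.500000 + 2.880000)
= 2.319483

For 95% confidence, z* = 1.96 (from standard normal table)
Margin of error: E = z* × SE = 1.96 × 2.319483 = 4.5462

Z-interval: (x̄₁ - x̄₂) ± E = -8 ± 4.5462 = (-12.5462, -3.4538)

Rounded to 2 decimal places:

(-12.55, -3.45)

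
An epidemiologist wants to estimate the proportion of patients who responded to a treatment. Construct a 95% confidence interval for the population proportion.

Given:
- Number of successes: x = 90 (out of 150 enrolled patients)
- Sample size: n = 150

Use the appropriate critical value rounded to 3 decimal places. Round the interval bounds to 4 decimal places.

Sample proportion: p̂ = 90/150 = 0.600000

Check conditions for normal approximation:
  np̂ = 90 ≥ 10 ✓
  n(1-p̂) = 60 ≥ 10 ✓

The sample is large enough, so use a z-interval (normal approximation) for the proportion.

For 95% confidence, z* = 1.96 (from standard normal table)

Standard error: SE = √(p̂(1-p̂)/n) = √(0.600000×0.400000/150) = 0.04000000

Margin of error: E = z* × SE = 1.96 × 0.04000000 = 0.078400

Z-interval: p̂ ± E = 0.600000 ± 0.078400 = (0.521600, 0.678400)

Rounded to 4 decimal places:

(0.5216, 0.6784)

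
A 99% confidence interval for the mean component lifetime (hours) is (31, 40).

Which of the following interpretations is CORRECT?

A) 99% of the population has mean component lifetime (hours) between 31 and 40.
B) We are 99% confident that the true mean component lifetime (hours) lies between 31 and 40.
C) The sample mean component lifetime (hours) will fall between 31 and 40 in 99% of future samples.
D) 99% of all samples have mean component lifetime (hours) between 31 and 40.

A confidence interval represents our confidence in the procedure, not a probability statement about the parameter.

Key concept: If we repeated this sampling process many times and computed a 99% CI each time, about 99% of those intervals would contain the true population parameter.

For this specific interval (31, 40):
- Midpoint (point estimate): 35.5
- Margin of error: 4.5

The correct interpretation is the one stating confidence that the true parameter lies in the interval — option B.

B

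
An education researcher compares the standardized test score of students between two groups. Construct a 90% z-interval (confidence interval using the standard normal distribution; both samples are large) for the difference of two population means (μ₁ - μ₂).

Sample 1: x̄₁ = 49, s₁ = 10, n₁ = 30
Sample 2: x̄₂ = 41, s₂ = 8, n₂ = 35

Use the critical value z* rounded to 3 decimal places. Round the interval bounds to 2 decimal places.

Both samples are large (n₁ = 30 ≥ 30, n₂ = 35 ≥ 30), so a z-interval for the difference of means applies.

Point estimate: x̄₁ - x̄₂ = 49 - 41 = 8

Standard error: SE = √(s₁²/n₁ + s₂²/n₂)
= √(10²/30 + 8²/35)
= √(3.333333 + 1.828571)
= 2.271983

For 90% confidence, z* = 1.645 (from standard normal table)
Margin of error: E = z* × SE = 1.645 × 2.271983 = 3.7374

Z-interval: (x̄₁ - x̄₂) ± E = 8 ± 3.7374 = (4.2626, 11.7374)

Rounded to 2 decimal places:

(4.26, 11.74)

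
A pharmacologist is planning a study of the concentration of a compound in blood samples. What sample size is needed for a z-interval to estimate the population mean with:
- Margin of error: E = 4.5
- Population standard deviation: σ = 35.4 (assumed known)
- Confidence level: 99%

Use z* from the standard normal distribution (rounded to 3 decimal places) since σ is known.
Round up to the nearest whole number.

Using z* since population σ is known (z-interval formula).

For 99% confidence, z* = 2.576 (from standard normal table)

Sample size formula for z-interval: n = (z*σ/E)²

n = (2.576 × 35.4 / 4.5)²
  = (20.264533)²
  = 410.6513

Round up to the nearest whole number: n = 411

411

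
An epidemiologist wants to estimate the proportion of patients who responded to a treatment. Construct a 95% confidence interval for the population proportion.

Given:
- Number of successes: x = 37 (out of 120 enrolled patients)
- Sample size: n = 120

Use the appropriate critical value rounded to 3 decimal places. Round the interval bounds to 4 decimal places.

Sample proportion: p̂ = 37/120 = 0.308333

Check conditions for normal approximation:
  np̂ = 37 ≥ 10 ✓
  n(1-p̂) = 83 ≥ 10 ✓

The sample is large enough, so use a z-interval (normal approximation) for the proportion.

For 95% confidence, z* = 1.96 (from standard normal table)

Standard error: SE = √(p̂(1-p̂)/n) = √(0.308333×0.691667/120) = 0.04215684

Margin of error: E = z* × SE = 1.96 × 0.04215684 = 0.082627

Z-interval: p̂ ± E = 0.308333 ± 0.082627 = (0.225706, 0.390961)

Rounded to 4 decimal places:

(0.2257, 0.3910)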